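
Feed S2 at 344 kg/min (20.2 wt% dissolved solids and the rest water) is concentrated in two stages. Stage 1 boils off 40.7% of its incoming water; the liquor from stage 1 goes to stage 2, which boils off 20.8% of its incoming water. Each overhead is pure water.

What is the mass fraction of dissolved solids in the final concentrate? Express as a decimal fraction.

0.350

water in feed = 344×0.798 = 274.51 kg/min.
After stage 1: water left = (1−0.407)×274.51 = 162.79; stream total = 232.27 kg/min.
After stage 2: water left = (1−0.208)×162.79 = 128.93; final concentrate = 198.41 kg/min.
dissolved solids fraction = 69.488/198.41 = 0.350.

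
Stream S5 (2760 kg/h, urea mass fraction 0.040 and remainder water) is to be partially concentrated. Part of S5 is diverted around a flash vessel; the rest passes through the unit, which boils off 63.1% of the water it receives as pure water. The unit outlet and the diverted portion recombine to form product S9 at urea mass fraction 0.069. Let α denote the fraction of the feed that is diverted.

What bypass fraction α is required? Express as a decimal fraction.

All 2760×0.040 = 110.4 kg/h of urea reaches S9, so S9 = 110.4/0.069 = 1600 kg/h and vapour = 1160 kg/h.
The evaporator receives (1−α)·2760 of feed at 0.960 water and removes 0.631 of that water:
0.631×0.960×(1−α)×2760 = 1160
(1−α) = 1160/1671.9 = 0.6938;  α = 0.3062.

0.306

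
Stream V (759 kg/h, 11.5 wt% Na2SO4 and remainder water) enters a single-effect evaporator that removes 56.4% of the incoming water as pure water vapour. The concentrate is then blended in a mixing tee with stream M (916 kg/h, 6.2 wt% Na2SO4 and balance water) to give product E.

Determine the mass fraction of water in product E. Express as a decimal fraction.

Vapour removed = 0.564×0.885×759 = 378.85 kg/h; concentrate = 380.15 kg/h.
water reaching the mixer = 292.87 (from concentrate) + 916×0.938 = 1152.1 kg/h.
Product flow = 380.15 + 916 = 1296.2 kg/h; water fraction = 0.8888.

0.8888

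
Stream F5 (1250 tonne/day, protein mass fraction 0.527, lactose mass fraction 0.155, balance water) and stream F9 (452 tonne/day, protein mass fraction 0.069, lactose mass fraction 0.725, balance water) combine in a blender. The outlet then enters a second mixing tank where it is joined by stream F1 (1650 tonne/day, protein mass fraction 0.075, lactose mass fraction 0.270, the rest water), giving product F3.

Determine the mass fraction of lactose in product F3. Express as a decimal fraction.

0.288

Overall, product flow = 3352 tonne/day.
lactose in = 1250×0.155 + 452×0.725 + 1650×0.270 = 966.95 tonne/day.
lactose fraction in F3 = 0.288.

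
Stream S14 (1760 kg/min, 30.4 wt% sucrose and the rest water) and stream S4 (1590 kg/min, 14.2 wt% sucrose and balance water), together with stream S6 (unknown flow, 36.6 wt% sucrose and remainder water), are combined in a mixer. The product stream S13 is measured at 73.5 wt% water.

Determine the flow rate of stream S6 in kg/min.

1257 kg/min

Let S6 be the unknown flow. Total out = 3350 + S6.
water balance: 2589.2 + 0.634·S6 = 0.735·(3350 + S6)
(0.634 − 0.735)·S6 = 0.735×3350 − 2589.2 = -126.93
S6 = -126.93 / -0.101 = 1256.7 kg/min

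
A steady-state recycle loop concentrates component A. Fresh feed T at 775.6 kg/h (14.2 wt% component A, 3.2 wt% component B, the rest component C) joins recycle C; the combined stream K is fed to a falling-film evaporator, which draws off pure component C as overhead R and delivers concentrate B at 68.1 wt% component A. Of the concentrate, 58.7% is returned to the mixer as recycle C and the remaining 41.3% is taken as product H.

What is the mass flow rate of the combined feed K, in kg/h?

Overall component A balance (none leaves overhead): component A in fresh feed = component A in product, i.e. 775.6×0.142 = (1−0.587)·B·0.681.
B = 110.14/(0.681×0.413) = 391.59 kg/h.
Recycle C = 0.587×391.59 = 229.86 kg/h.
Combined feed K = 775.6 + 229.86 = 1005.5 kg/h.

1005 kg/h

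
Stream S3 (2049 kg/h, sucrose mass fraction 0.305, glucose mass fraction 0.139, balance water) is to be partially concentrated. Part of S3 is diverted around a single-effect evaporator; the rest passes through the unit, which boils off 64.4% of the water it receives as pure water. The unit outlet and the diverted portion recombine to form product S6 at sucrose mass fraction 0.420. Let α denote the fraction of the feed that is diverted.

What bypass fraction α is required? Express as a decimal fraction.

0.235

All 2049×0.305 = 624.94 kg/h of sucrose reaches S6, so S6 = 624.94/0.420 = 1488 kg/h and vapour = 561.04 kg/h.
The evaporator receives (1−α)·2049 of feed at 0.556 water and removes 0.644 of that water:
0.644×0.556×(1−α)×2049 = 561.04
(1−α) = 561.04/733.67 = 0.7647;  α = 0.2353.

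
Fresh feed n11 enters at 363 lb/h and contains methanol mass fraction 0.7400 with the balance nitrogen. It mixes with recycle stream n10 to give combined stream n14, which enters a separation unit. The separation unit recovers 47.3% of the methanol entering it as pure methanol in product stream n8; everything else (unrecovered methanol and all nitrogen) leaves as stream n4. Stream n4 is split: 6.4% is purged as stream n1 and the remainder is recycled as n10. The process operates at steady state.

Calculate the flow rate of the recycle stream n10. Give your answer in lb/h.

1642 lb/h

nitrogen enters only via n11 and leaves only via the purge: 363×0.260 = 0.064×(nitrogen in n4), and the separation unit passes all nitrogen, so nitrogen in n14 = nitrogen in n4 = 1474.7 lb/h.
methanol in n14: m_A = 363×0.740 + (1−0.064)·(1−0.473)·m_A, so m_A = 268.62/0.5067 = 530.11 lb/h.
n4 = (1−0.473)×530.11 + 1474.7 = 1754.1 lb/h.
Recycle n10 = (1−0.064)×1754.1 = 1641.8 lb/h.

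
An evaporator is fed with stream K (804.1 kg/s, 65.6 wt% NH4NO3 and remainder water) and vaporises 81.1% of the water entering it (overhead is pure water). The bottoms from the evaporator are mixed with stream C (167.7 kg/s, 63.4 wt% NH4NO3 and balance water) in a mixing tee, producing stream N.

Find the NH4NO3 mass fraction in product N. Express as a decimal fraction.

Vapour removed = 0.811×0.344×804.1 = 224.33 kg/s; concentrate = 579.77 kg/s.
NH4NO3 reaching the mixer = 527.49 (from concentrate) + 167.7×0.634 = 633.81 kg/s.
Product flow = 579.77 + 167.7 = 747.47 kg/s; NH4NO3 fraction = 0.848.

0.848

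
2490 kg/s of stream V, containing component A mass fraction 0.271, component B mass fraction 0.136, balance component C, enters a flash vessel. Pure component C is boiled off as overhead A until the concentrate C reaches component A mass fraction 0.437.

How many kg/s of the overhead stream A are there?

945.9 kg/s

component A is conserved: 2490×0.271 = 674.79 kg/s all reports to the concentrate.
Concentrate = 674.79/(target fraction) = 1544.1 kg/s.
Overhead = 2490 − 1544.1 = 945.86 kg/s.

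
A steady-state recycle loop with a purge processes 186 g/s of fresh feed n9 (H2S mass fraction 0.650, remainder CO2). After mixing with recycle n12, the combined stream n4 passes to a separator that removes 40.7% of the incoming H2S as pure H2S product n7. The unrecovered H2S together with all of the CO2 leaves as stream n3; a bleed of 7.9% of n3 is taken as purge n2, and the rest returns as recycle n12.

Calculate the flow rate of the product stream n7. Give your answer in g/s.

H2S in n4: m_A = 186×0.650 + (1−0.079)·(1−0.407)·m_A, so m_A = 120.9/0.4538 = 266.39 g/s.
Product n7 = 0.407×266.39 = 108.42 g/s.

108.4 g/s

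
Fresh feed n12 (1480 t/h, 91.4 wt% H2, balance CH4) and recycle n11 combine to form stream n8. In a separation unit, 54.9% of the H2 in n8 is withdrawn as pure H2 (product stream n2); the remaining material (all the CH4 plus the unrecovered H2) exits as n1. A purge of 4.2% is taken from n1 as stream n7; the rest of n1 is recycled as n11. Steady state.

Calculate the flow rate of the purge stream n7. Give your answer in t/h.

CH4 enters only via n12 and leaves only via the purge: 1480×0.086 = 0.042×(CH4 in n1), and the separation unit passes all CH4, so CH4 in n8 = CH4 in n1 = 3030.5 t/h.
H2 in n8: m_A = 1480×0.914 + (1−0.042)·(1−0.549)·m_A, so m_A = 1352.7/0.5679 = 2381.8 t/h.
n1 = (1−0.549)×2381.8 + 3030.5 = 4104.7 t/h.
Purge n7 = 0.042×4104.7 = 172.4 t/h.

172.4 t/h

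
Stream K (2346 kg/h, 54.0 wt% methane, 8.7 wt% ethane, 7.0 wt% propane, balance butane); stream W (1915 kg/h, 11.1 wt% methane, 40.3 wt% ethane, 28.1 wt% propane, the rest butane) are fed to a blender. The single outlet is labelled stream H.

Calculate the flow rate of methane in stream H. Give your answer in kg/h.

1479 kg/h

methane out = methane in = 2346×0.540 + 1915×0.111 = 1479.4 kg/h.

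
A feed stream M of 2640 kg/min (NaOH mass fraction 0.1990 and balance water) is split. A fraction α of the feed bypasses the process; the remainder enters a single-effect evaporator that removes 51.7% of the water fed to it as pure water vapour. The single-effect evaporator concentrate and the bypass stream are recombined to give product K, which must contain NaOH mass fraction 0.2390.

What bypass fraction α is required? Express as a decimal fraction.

0.596

All 2640×0.199 = 525.36 kg/min of NaOH reaches K, so K = 525.36/0.239 = 2198.2 kg/min and vapour = 441.84 kg/min.
The evaporator receives (1−α)·2640 of feed at 0.801 water and removes 0.517 of that water:
0.517×0.801×(1−α)×2640 = 441.84
(1−α) = 441.84/1093.3 = 0.4041;  α = 0.5959.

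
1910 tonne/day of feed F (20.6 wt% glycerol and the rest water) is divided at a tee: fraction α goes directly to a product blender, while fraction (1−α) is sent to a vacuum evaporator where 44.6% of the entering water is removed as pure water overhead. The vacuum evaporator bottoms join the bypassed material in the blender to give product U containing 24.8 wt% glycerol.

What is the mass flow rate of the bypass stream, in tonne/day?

All 1910×0.206 = 393.46 tonne/day of glycerol reaches U, so U = 393.46/0.248 = 1586.5 tonne/day and vapour = 323.47 tonne/day.
The evaporator receives (1−α)·1910 of feed at 0.794 water and removes 0.446 of that water:
0.446×0.794×(1−α)×1910 = 323.47
(1−α) = 323.47/676.38 = 0.4782;  α = 0.5218.
Bypass flow = 0.5218×1910 = 996.57 tonne/day.

996.6 tonne/day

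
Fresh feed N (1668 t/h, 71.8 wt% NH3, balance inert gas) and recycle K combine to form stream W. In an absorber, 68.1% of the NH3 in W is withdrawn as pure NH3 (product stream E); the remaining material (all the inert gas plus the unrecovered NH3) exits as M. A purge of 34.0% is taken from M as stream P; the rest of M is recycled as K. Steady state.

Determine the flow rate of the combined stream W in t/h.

2900 t/h

inert gas enters only via N and leaves only via the purge: 1668×0.282 = 0.340×(inert gas in M), and the absorber passes all inert gas, so inert gas in W = inert gas in M = 1383.5 t/h.
NH3 in W: m_A = 1668×0.718 + (1−0.340)·(1−0.681)·m_A, so m_A = 1197.6/0.7895 = 1517 t/h.
W = 1517 + 1383.5 = 2900.5 t/h.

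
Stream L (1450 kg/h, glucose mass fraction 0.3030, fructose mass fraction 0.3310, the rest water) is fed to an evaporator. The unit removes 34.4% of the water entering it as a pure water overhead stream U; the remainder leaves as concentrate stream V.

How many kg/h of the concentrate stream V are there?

1267 kg/h

water entering = 1450×0.366 = 530.7 kg/h; overhead removed = 0.344×530.7 = 182.56 kg/h.
Concentrate = 1450 − 182.56 = 1267.4 kg/h.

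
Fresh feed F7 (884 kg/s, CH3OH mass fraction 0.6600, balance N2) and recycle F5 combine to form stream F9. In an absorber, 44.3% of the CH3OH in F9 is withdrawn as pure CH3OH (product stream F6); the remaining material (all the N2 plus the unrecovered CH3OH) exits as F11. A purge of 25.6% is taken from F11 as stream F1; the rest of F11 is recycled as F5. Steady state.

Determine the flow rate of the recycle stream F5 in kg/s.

N2 enters only via F7 and leaves only via the purge: 884×0.340 = 0.256×(N2 in F11), and the absorber passes all N2, so N2 in F9 = N2 in F11 = 1174.1 kg/s.
CH3OH in F9: m_A = 884×0.660 + (1−0.256)·(1−0.443)·m_A, so m_A = 583.44/0.5856 = 996.33 kg/s.
F11 = (1−0.443)×996.33 + 1174.1 = 1729 kg/s.
Recycle F5 = (1−0.256)×1729 = 1286.4 kg/s.

1286 kg/s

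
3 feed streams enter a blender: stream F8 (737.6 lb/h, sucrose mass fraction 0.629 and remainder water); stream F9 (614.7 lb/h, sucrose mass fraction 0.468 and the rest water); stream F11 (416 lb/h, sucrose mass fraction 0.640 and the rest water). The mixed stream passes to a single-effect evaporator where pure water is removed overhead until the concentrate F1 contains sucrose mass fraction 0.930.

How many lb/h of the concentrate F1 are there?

1094 lb/h

sucrose entering = 737.6×0.629 + 614.7×0.468 + 416×0.640 = 1017.9 lb/h.
All sucrose reports to F1, so F1 = 1017.9/0.930 = 1094.5 lb/h.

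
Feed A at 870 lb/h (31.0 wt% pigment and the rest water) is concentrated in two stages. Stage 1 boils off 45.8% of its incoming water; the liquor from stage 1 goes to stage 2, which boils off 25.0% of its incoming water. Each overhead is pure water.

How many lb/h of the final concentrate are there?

water in feed = 870×0.690 = 600.3 lb/h.
After stage 1: water left = (1−0.458)×600.3 = 325.36; stream total = 595.06 lb/h.
After stage 2: water left = (1−0.250)×325.36 = 244.02; final concentrate = 513.72 lb/h.

513.7 lb/h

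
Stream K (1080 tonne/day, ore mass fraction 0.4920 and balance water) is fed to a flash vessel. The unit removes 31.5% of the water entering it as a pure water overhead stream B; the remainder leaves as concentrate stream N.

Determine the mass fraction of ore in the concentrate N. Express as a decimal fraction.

0.5857

ore is not removed: 1080×0.492 = 531.36 tonne/day of ore enters N.
water entering = 1080×0.508 = 548.64 tonne/day; overhead removed = 0.315×548.64 = 172.82 tonne/day.
Concentrate = 1080 − 172.82 = 907.18 tonne/day.
Mass fraction = 531.36/907.18 = 0.5857.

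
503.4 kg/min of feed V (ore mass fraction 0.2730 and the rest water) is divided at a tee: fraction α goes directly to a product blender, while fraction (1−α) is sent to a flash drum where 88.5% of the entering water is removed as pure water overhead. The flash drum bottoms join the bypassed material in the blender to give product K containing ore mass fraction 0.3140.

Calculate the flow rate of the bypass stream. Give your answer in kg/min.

All 503.4×0.273 = 137.43 kg/min of ore reaches K, so K = 137.43/0.314 = 437.67 kg/min and vapour = 65.731 kg/min.
The evaporator receives (1−α)·503.4 of feed at 0.727 water and removes 0.885 of that water:
0.885×0.727×(1−α)×503.4 = 65.731
(1−α) = 65.731/323.89 = 0.2029;  α = 0.7971.
Bypass flow = 0.7971×503.4 = 401.24 kg/min.

401.2 kg/min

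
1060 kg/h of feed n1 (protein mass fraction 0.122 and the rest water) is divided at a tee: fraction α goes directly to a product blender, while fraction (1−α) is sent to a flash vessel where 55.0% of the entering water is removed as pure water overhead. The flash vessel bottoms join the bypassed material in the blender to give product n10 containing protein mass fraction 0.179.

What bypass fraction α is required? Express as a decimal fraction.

All 1060×0.122 = 129.32 kg/h of protein reaches n10, so n10 = 129.32/0.179 = 722.46 kg/h and vapour = 337.54 kg/h.
The evaporator receives (1−α)·1060 of feed at 0.878 water and removes 0.550 of that water:
0.550×0.878×(1−α)×1060 = 337.54
(1−α) = 337.54/511.87 = 0.6594;  α = 0.3406.

0.341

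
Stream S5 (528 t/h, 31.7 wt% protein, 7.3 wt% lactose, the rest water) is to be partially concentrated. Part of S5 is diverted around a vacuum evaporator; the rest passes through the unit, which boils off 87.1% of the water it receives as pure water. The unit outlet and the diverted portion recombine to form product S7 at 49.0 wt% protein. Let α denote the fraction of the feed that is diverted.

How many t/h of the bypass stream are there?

177.1 t/h

All 528×0.317 = 167.38 t/h of protein reaches S7, so S7 = 167.38/0.490 = 341.58 t/h and vapour = 186.42 t/h.
The evaporator receives (1−α)·528 of feed at 0.610 water and removes 0.871 of that water:
0.871×0.610×(1−α)×528 = 186.42
(1−α) = 186.42/280.53 = 0.6645;  α = 0.3355.
Bypass flow = 0.3355×528 = 177.14 t/h.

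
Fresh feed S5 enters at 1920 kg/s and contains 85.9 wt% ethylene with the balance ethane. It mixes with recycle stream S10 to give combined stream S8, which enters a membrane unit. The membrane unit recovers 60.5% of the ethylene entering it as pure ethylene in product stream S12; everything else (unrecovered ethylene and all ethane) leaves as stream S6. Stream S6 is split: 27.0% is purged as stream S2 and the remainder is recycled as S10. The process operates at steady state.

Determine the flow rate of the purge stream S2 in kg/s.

517.9 kg/s

ethane enters only via S5 and leaves only via the purge: 1920×0.141 = 0.270×(ethane in S6), and the membrane unit passes all ethane, so ethane in S8 = ethane in S6 = 1002.7 kg/s.
ethylene in S8: m_A = 1920×0.859 + (1−0.270)·(1−0.605)·m_A, so m_A = 1649.3/0.7117 = 2317.5 kg/s.
S6 = (1−0.605)×2317.5 + 1002.7 = 1918.1 kg/s.
Purge S2 = 0.270×1918.1 = 517.89 kg/s.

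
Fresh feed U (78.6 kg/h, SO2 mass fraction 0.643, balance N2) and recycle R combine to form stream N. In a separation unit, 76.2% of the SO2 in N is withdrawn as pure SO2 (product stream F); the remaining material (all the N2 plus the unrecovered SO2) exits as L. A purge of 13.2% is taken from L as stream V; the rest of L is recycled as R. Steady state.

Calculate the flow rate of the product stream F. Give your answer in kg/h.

48.54 kg/h

SO2 in N: m_A = 78.6×0.643 + (1−0.132)·(1−0.762)·m_A, so m_A = 50.54/0.7934 = 63.699 kg/h.
Product F = 0.762×63.699 = 48.539 kg/h.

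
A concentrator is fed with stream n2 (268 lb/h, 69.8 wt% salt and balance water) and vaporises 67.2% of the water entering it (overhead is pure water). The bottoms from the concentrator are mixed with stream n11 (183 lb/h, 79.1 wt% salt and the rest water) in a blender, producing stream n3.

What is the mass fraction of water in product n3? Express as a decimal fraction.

Vapour removed = 0.672×0.302×268 = 54.389 lb/h; concentrate = 213.61 lb/h.
water reaching the mixer = 26.547 (from concentrate) + 183×0.209 = 64.794 lb/h.
Product flow = 213.61 + 183 = 396.61 lb/h; water fraction = 0.163.

0.163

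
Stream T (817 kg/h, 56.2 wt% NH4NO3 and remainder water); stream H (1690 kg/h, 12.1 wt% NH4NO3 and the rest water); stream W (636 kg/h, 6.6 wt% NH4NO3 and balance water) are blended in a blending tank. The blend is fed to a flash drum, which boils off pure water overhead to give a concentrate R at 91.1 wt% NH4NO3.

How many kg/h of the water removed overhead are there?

2368 kg/h

NH4NO3 entering = 817×0.562 + 1690×0.121 + 636×0.066 = 705.62 kg/h.
All NH4NO3 reports to R, so R = 705.62/0.911 = 774.56 kg/h.
Total feed = 3143 kg/h; overhead = 3143 − 774.56 = 2368.4 kg/h.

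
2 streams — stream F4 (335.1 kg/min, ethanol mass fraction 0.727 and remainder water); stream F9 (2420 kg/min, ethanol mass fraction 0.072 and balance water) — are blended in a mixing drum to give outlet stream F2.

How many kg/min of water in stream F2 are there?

2337 kg/min

water out = water in = 335.1×0.273 + 2420×0.928 = 2337.2 kg/min.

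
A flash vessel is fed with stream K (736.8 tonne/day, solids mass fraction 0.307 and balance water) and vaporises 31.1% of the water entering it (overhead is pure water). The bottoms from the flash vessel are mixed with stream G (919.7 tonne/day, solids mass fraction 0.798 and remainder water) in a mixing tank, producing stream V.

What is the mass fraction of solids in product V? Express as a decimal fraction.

0.641

Vapour removed = 0.311×0.693×736.8 = 158.8 tonne/day; concentrate = 578 tonne/day.
solids reaching the mixer = 226.2 (from concentrate) + 919.7×0.798 = 960.12 tonne/day.
Product flow = 578 + 919.7 = 1497.7 tonne/day; solids fraction = 0.641.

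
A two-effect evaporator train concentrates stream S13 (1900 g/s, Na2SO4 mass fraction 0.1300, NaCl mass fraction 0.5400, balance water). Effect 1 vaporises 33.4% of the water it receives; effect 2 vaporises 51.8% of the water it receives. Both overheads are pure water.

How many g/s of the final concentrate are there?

water in feed = 1900×0.330 = 627 g/s.
After stage 1: water left = (1−0.334)×627 = 417.58; stream total = 1690.6 g/s.
After stage 2: water left = (1−0.518)×417.58 = 201.27; final concentrate = 1474.3 g/s.

1474 g/s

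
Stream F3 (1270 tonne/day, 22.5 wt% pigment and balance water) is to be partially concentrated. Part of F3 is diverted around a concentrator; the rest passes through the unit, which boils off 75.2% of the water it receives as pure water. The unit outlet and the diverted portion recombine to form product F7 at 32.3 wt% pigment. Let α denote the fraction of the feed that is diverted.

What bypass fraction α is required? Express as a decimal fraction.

All 1270×0.225 = 285.75 tonne/day of pigment reaches F7, so F7 = 285.75/0.323 = 884.67 tonne/day and vapour = 385.33 tonne/day.
The evaporator receives (1−α)·1270 of feed at 0.775 water and removes 0.752 of that water:
0.752×0.775×(1−α)×1270 = 385.33
(1−α) = 385.33/740.16 = 0.5206;  α = 0.4794.

0.479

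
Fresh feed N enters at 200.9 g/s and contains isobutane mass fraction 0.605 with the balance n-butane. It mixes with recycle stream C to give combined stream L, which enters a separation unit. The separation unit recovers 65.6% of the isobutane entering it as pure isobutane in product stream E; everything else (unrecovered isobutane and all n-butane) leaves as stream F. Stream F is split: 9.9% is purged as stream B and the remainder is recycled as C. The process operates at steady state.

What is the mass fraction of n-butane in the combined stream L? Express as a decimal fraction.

0.820

n-butane enters only via N and leaves only via the purge: 200.9×0.395 = 0.099×(n-butane in F), and the separation unit passes all n-butane, so n-butane in L = n-butane in F = 801.57 g/s.
isobutane in L: m_A = 200.9×0.605 + (1−0.099)·(1−0.656)·m_A, so m_A = 121.54/0.6901 = 176.14 g/s.
L = 176.14 + 801.57 = 977.71 g/s.
n-butane fraction in L = 801.57/977.71 = 0.820.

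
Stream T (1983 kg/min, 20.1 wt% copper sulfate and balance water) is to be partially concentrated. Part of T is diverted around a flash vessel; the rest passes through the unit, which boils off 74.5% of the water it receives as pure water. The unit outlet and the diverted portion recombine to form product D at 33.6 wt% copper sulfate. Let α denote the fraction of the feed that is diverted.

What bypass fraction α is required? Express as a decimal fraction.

All 1983×0.201 = 398.58 kg/min of copper sulfate reaches D, so D = 398.58/0.336 = 1186.3 kg/min and vapour = 796.74 kg/min.
The evaporator receives (1−α)·1983 of feed at 0.799 water and removes 0.745 of that water:
0.745×0.799×(1−α)×1983 = 796.74
(1−α) = 796.74/1180.4 = 0.6750;  α = 0.3250.

0.325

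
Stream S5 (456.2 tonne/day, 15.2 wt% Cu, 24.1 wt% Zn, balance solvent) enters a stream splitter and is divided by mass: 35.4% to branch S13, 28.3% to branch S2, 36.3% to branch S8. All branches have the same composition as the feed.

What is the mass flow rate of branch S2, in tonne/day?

Branch S2 flow = 0.283×456.2 = 129.1 tonne/day.

129.1 tonne/day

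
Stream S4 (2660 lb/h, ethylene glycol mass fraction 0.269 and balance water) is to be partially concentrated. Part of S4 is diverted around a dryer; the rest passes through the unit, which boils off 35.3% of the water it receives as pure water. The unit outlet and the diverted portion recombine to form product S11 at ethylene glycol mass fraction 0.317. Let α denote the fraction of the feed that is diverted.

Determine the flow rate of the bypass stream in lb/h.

1099 lb/h

All 2660×0.269 = 715.54 lb/h of ethylene glycol reaches S11, so S11 = 715.54/0.317 = 2257.2 lb/h and vapour = 402.78 lb/h.
The evaporator receives (1−α)·2660 of feed at 0.731 water and removes 0.353 of that water:
0.353×0.731×(1−α)×2660 = 402.78
(1−α) = 402.78/686.39 = 0.5868;  α = 0.4132.
Bypass flow = 0.4132×2660 = 1099.1 lb/h.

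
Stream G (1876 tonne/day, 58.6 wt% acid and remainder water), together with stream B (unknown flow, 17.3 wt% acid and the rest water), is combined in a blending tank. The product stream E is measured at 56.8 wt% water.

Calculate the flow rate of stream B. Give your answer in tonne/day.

Let B be the unknown flow. Total out = 1876 + B.
water balance: 776.66 + 0.827·B = 0.568·(1876 + B)
(0.827 − 0.568)·B = 0.568×1876 − 776.66 = 288.9
B = 288.9 / 0.259 = 1115.5 tonne/day

1115 tonne/day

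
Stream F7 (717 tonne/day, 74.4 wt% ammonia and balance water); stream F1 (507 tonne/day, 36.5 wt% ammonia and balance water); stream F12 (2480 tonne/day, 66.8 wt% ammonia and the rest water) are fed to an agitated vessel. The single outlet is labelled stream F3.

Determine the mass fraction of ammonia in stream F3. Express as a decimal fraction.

Total flow out = 717 + 507 + 2480 = 3704 tonne/day.
ammonia in = 717×0.744 + 507×0.365 + 2480×0.668 = 2375.1 tonne/day.
ammonia mass fraction in F3 = 2375.1/3704 = 0.6412.

0.6412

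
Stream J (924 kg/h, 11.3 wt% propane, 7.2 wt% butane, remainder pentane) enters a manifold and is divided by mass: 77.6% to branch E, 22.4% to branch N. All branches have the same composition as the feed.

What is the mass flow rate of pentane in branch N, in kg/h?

Branch N total = 0.224×924 = 206.98 kg/h.
pentane in N = 0.815×206.98 = 168.69 kg/h.

168.7 kg/h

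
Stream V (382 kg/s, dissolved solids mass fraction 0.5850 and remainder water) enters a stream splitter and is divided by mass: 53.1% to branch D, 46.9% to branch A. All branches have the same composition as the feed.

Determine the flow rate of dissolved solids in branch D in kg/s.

Branch D total = 0.531×382 = 202.84 kg/s.
dissolved solids in D = 0.585×202.84 = 118.66 kg/s.

118.7 kg/s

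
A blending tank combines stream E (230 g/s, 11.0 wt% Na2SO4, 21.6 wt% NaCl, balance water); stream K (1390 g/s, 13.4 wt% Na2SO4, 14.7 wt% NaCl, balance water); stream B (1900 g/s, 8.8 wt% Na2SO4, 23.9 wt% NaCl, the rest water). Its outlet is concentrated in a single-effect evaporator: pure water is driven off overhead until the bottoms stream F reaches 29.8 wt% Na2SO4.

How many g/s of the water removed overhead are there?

Na2SO4 entering = 230×0.110 + 1390×0.134 + 1900×0.088 = 378.76 g/s.
All Na2SO4 reports to F, so F = 378.76/0.298 = 1271 g/s.
Total feed = 3520 g/s; overhead = 3520 − 1271 = 2249 g/s.

2249 g/s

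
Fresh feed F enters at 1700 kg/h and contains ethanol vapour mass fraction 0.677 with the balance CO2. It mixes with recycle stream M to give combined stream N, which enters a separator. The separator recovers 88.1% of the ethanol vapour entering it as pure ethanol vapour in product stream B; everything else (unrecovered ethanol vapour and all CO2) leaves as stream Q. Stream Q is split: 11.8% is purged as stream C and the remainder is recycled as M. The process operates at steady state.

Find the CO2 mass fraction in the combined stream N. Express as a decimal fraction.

0.783

CO2 enters only via F and leaves only via the purge: 1700×0.323 = 0.118×(CO2 in Q), and the separator passes all CO2, so CO2 in N = CO2 in Q = 4653.4 kg/h.
ethanol vapour in N: m_A = 1700×0.677 + (1−0.118)·(1−0.881)·m_A, so m_A = 1150.9/0.8950 = 1285.9 kg/h.
N = 1285.9 + 4653.4 = 5939.3 kg/h.
CO2 fraction in N = 4653.4/5939.3 = 0.783.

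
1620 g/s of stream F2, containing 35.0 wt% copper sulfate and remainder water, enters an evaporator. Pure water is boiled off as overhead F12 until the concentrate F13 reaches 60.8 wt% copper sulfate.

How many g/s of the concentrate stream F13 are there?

copper sulfate is conserved: 1620×0.350 = 567 g/s all reports to the concentrate.
Concentrate = 567/(target fraction) = 932.57 g/s.

932.6 g/s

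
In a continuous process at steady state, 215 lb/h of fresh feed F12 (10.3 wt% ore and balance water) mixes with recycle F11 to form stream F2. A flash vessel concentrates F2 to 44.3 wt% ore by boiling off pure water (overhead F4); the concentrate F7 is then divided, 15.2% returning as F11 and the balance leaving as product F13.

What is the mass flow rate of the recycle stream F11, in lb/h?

Overall ore balance (none leaves overhead): ore in fresh feed = ore in product, i.e. 215×0.103 = (1−0.152)·F7·0.443.
F7 = 22.145/(0.443×0.848) = 58.949 lb/h.
Recycle F11 = 0.152×58.949 = 8.9602 lb/h.

8.96 lb/h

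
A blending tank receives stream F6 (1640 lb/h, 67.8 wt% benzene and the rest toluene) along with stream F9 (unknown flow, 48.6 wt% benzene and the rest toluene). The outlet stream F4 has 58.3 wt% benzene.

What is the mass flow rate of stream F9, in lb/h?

1606 lb/h

Let F9 be the unknown flow. Total out = 1640 + F9.
benzene balance: 1111.9 + 0.486·F9 = 0.583·(1640 + F9)
(0.486 − 0.583)·F9 = 0.583×1640 − 1111.9 = -155.8
F9 = -155.8 / -0.097 = 1606.2 lb/h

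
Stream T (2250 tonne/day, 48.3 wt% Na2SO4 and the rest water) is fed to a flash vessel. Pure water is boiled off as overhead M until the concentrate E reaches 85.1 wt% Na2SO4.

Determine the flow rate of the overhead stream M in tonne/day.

973 tonne/day

Na2SO4 is conserved: 2250×0.483 = 1086.8 tonne/day all reports to the concentrate.
Concentrate = 1086.8/(target fraction) = 1277 tonne/day.
Overhead = 2250 − 1277 = 972.97 tonne/day.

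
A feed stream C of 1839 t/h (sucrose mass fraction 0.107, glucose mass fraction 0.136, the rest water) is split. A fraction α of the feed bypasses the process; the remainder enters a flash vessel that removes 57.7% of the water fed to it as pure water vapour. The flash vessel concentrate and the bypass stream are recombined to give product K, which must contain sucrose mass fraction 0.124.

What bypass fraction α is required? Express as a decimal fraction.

0.686

All 1839×0.107 = 196.77 t/h of sucrose reaches K, so K = 196.77/0.124 = 1586.9 t/h and vapour = 252.12 t/h.
The evaporator receives (1−α)·1839 of feed at 0.757 water and removes 0.577 of that water:
0.577×0.757×(1−α)×1839 = 252.12
(1−α) = 252.12/803.25 = 0.3139;  α = 0.6861.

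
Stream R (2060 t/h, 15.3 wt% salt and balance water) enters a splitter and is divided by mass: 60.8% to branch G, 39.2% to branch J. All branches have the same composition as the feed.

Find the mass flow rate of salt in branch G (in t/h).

Branch G total = 0.608×2060 = 1252.5 t/h.
salt in G = 0.153×1252.5 = 191.63 t/h.

191.6 t/h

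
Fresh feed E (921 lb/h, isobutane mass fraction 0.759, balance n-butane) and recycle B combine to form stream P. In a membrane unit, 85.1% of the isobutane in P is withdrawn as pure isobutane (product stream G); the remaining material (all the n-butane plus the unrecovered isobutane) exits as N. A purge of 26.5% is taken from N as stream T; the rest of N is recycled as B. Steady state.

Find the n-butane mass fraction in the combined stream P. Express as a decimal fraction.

n-butane enters only via E and leaves only via the purge: 921×0.241 = 0.265×(n-butane in N), and the membrane unit passes all n-butane, so n-butane in P = n-butane in N = 837.59 lb/h.
isobutane in P: m_A = 921×0.759 + (1−0.265)·(1−0.851)·m_A, so m_A = 699.04/0.8905 = 785.01 lb/h.
P = 785.01 + 837.59 = 1622.6 lb/h.
n-butane fraction in P = 837.59/1622.6 = 0.516.

0.516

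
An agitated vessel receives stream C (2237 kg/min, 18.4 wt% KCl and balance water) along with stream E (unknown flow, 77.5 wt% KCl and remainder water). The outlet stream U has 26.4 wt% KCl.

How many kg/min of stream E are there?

350.2 kg/min

Let E be the unknown flow. Total out = 2237 + E.
KCl balance: 411.61 + 0.775·E = 0.264·(2237 + E)
(0.775 − 0.264)·E = 0.264×2237 − 411.61 = 178.96
E = 178.96 / 0.511 = 350.22 kg/min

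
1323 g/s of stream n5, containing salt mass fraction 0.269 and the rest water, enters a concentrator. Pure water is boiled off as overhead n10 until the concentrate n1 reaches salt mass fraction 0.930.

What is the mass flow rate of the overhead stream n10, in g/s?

salt is conserved: 1323×0.269 = 355.89 g/s all reports to the concentrate.
Concentrate = 355.89/(target fraction) = 382.67 g/s.
Overhead = 1323 − 382.67 = 940.33 g/s.

940.3 g/s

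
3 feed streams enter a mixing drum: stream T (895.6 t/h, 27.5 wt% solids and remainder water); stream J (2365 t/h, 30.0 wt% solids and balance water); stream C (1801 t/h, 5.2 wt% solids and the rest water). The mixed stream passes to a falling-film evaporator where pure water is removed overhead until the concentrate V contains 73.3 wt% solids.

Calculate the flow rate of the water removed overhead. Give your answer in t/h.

3630 t/h

solids entering = 895.6×0.275 + 2365×0.300 + 1801×0.052 = 1049.4 t/h.
All solids reports to V, so V = 1049.4/0.733 = 1431.7 t/h.
Total feed = 5061.6 t/h; overhead = 5061.6 − 1431.7 = 3629.9 t/h.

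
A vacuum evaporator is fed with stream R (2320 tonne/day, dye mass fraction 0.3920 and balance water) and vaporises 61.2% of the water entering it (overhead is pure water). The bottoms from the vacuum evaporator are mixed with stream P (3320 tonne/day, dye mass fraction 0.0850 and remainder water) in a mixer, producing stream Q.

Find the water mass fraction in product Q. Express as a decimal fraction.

0.7505

Vapour removed = 0.612×0.608×2320 = 863.26 tonne/day; concentrate = 1456.7 tonne/day.
water reaching the mixer = 547.3 (from concentrate) + 3320×0.915 = 3585.1 tonne/day.
Product flow = 1456.7 + 3320 = 4776.7 tonne/day; water fraction = 0.7505.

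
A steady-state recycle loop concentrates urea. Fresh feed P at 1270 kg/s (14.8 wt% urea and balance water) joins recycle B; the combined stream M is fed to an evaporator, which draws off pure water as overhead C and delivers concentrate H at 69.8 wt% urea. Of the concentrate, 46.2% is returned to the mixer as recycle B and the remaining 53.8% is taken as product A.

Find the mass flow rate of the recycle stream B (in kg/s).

Overall urea balance (none leaves overhead): urea in fresh feed = urea in product, i.e. 1270×0.148 = (1−0.462)·H·0.698.
H = 187.96/(0.698×0.538) = 500.53 kg/s.
Recycle B = 0.462×500.53 = 231.24 kg/s.

231.2 kg/s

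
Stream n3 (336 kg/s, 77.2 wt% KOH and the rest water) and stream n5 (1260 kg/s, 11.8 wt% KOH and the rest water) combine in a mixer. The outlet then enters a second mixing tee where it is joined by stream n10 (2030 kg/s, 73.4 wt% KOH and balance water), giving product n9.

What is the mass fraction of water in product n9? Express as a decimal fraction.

0.4765

Overall, product flow = 3626 kg/s.
water in = 336×0.228 + 1260×0.882 + 2030×0.266 = 1727.9 kg/s.
water fraction in n9 = 0.4765.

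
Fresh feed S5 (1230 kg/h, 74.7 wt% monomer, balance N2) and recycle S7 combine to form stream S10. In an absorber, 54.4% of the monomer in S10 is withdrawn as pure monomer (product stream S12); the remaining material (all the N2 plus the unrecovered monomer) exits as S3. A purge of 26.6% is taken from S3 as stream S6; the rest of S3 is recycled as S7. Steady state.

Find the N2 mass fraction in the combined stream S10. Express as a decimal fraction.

0.459

N2 enters only via S5 and leaves only via the purge: 1230×0.253 = 0.266×(N2 in S3), and the absorber passes all N2, so N2 in S10 = N2 in S3 = 1169.9 kg/h.
monomer in S10: m_A = 1230×0.747 + (1−0.266)·(1−0.544)·m_A, so m_A = 918.81/0.6653 = 1381.1 kg/h.
S10 = 1381.1 + 1169.9 = 2550.9 kg/h.
N2 fraction in S10 = 1169.9/2550.9 = 0.459.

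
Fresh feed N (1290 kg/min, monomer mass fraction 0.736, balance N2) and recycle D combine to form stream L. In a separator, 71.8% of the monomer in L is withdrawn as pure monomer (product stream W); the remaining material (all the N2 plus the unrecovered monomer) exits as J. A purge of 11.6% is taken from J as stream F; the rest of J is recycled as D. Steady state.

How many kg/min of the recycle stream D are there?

N2 enters only via N and leaves only via the purge: 1290×0.264 = 0.116×(N2 in J), and the separator passes all N2, so N2 in L = N2 in J = 2935.9 kg/min.
monomer in L: m_A = 1290×0.736 + (1−0.116)·(1−0.718)·m_A, so m_A = 949.44/0.7507 = 1264.7 kg/min.
J = (1−0.718)×1264.7 + 2935.9 = 3292.5 kg/min.
Recycle D = (1−0.116)×3292.5 = 2910.6 kg/min.

2911 kg/min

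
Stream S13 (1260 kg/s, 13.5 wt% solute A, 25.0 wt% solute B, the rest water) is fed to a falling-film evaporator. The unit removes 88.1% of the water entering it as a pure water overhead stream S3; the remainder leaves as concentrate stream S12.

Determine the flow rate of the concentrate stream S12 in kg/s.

water entering = 1260×0.615 = 774.9 kg/s; overhead removed = 0.881×774.9 = 682.69 kg/s.
Concentrate = 1260 − 682.69 = 577.31 kg/s.

577.3 kg/s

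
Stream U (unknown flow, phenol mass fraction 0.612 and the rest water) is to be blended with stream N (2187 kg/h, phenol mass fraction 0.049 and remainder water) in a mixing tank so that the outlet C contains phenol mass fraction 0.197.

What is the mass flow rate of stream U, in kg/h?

Let U be the unknown flow. Total out = 2187 + U.
phenol balance: 107.16 + 0.612·U = 0.197·(2187 + U)
(0.612 − 0.197)·U = 0.197×2187 − 107.16 = 323.68
U = 323.68 / 0.415 = 779.94 kg/h

779.9 kg/h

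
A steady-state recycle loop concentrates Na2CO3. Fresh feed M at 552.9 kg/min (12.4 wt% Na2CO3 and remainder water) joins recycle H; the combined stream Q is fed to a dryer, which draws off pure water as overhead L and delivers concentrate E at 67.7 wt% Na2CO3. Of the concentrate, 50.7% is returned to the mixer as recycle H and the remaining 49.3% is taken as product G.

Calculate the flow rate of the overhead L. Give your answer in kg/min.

Overall Na2CO3 balance (none leaves overhead): Na2CO3 in fresh feed = Na2CO3 in product, i.e. 552.9×0.124 = (1−0.507)·E·0.677.
E = 68.56/(0.677×0.493) = 205.42 kg/min.
Recycle H = 0.507×205.42 = 104.15 kg/min.
Combined feed Q = 552.9 + 104.15 = 657.05 kg/min.
Overhead L = Q − E = 657.05 − 205.42 = 451.63 kg/min.

451.6 kg/min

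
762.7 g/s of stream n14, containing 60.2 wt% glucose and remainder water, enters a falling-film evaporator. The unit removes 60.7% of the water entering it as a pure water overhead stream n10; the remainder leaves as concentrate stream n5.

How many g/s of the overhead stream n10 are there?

184.3 g/s

water entering = 762.7×0.398 = 303.55 g/s; overhead removed = 0.607×303.55 = 184.26 g/s.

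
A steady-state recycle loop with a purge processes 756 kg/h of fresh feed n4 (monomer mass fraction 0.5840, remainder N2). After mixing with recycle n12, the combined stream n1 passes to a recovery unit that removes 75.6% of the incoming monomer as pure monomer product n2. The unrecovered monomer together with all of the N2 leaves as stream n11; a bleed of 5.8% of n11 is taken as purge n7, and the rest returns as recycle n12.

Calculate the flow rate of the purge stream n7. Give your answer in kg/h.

N2 enters only via n4 and leaves only via the purge: 756×0.416 = 0.058×(N2 in n11), and the recovery unit passes all N2, so N2 in n1 = N2 in n11 = 5422.3 kg/h.
monomer in n1: m_A = 756×0.584 + (1−0.058)·(1−0.756)·m_A, so m_A = 441.5/0.7702 = 573.27 kg/h.
n11 = (1−0.756)×573.27 + 5422.3 = 5562.2 kg/h.
Purge n7 = 0.058×5562.2 = 322.61 kg/h.

322.6 kg/h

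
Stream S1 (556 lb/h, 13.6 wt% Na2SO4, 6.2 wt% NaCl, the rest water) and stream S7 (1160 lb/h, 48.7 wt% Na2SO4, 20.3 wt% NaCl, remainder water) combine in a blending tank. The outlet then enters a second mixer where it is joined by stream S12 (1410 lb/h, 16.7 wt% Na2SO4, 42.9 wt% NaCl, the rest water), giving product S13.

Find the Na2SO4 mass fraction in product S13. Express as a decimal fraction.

0.2802

Overall, product flow = 3126 lb/h.
Na2SO4 in = 556×0.136 + 1160×0.487 + 1410×0.167 = 876.01 lb/h.
Na2SO4 fraction in S13 = 0.2802.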